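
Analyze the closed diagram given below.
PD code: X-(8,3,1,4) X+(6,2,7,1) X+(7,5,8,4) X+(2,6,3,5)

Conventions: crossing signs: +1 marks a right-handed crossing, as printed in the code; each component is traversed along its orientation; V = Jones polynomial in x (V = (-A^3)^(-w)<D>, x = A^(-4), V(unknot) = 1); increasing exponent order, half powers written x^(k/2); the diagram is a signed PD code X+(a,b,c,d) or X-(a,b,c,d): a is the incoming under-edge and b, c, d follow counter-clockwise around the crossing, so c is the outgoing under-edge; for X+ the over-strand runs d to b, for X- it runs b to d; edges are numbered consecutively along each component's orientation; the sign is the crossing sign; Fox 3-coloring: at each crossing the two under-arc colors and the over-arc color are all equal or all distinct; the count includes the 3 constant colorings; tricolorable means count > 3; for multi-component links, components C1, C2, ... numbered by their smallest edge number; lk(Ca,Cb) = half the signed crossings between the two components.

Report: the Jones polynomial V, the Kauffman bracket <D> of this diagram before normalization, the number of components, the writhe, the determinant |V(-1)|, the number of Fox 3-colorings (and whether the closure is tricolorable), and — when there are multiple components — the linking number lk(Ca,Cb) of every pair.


V(x) = 1
bracket: A^6, w = +2
1 component, writhe +2, over 4 crossings
det 1, colorings 3 of 3^4 — not tricolorable
observation: w = +2 shifts under R1 moves; the (-A^3)^(-2) factor cancels that in V


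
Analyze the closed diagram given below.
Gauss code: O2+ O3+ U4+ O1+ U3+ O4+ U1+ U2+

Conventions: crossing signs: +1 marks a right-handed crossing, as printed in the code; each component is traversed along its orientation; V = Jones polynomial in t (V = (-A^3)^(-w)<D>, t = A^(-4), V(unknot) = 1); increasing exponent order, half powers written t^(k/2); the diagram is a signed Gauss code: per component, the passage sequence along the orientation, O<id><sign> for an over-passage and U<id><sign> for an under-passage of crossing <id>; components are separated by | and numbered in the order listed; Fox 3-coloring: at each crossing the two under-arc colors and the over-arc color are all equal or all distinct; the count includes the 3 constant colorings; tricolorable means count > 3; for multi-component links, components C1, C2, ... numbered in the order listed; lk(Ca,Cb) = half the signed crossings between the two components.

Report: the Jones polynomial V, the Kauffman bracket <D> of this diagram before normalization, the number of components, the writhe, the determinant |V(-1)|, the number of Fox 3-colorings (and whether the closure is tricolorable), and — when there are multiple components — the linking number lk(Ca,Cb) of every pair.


Jones polynomial: V(t) = t + t^3 - t^4
<D> = -A^-4 + 1 + A^8; writhe +4
components 1, writhe +4 (4 crossings)
3-colorings: 9 of 3^4, det 3 — tricolorable
note: det 3 = |V(-1)|; divisible by 3, so tricolorable


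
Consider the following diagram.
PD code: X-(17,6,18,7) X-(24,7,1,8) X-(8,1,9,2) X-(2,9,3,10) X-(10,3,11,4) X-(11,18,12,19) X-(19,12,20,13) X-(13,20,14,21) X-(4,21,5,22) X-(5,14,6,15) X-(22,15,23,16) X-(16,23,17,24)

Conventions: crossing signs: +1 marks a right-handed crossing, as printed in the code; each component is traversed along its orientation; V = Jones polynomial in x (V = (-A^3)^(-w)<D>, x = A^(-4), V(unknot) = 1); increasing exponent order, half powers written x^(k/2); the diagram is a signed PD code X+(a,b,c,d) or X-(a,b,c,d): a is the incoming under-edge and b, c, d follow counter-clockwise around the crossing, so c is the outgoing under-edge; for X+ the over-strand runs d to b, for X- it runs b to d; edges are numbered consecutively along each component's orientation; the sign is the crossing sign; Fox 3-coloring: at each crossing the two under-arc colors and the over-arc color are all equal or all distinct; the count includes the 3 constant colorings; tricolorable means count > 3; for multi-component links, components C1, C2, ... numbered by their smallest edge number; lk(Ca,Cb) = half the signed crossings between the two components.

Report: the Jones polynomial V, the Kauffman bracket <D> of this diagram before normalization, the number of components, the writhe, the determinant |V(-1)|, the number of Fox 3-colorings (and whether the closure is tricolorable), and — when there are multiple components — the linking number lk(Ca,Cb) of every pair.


V(x) = x^-14 - 2x^-13 + x^-12 - 2x^-11 + x^-10 + x^-7 + x^-5
bracket: A^-16 + A^-8 + A^4 - 2A^8 + A^12 - 2A^16 + A^20, w = -12
1 component, writhe -12, over 12 crossings
det 5, colorings 3 of 3^12 — not tricolorable
observation: w = -12 shifts under R1 moves; the (-A^3)^(12) factor cancels that in V


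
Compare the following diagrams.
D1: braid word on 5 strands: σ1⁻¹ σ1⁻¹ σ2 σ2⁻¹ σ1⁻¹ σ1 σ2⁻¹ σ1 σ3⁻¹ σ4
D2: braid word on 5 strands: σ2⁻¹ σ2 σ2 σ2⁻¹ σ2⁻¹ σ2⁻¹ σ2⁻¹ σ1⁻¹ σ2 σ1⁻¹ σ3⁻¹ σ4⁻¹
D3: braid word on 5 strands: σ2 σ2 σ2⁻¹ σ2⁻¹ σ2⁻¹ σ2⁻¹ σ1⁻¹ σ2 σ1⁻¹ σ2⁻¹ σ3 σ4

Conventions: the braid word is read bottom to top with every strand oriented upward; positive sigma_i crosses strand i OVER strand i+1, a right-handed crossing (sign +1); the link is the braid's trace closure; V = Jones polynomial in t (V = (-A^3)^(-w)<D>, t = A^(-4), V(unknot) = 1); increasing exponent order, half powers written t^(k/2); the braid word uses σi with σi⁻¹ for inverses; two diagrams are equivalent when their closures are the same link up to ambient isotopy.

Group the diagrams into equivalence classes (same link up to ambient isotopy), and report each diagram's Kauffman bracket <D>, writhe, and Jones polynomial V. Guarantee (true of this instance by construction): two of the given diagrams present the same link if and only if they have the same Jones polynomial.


grouping into links: {D1} | {D2, D3}
V(D1) = 1  (w -2, c 10, <D> = A^-6)
D2 (bracket A^-14 - A^-10 + 2A^-6 - A^-2 + A^2 - A^6; 12 crossings at w = -6): V = -t^-6 + t^-5 - t^-4 + 2t^-3 - t^-2 + t^-1
V(D3) = -t^-6 + t^-5 - t^-4 + 2t^-3 - t^-2 + t^-1  [12 crossings, <D> = A^-2 - A^2 + 2A^6 - A^10 + A^14 - A^18, w = -2]
why: comparing 3 Jones polynomials yields 2 groups


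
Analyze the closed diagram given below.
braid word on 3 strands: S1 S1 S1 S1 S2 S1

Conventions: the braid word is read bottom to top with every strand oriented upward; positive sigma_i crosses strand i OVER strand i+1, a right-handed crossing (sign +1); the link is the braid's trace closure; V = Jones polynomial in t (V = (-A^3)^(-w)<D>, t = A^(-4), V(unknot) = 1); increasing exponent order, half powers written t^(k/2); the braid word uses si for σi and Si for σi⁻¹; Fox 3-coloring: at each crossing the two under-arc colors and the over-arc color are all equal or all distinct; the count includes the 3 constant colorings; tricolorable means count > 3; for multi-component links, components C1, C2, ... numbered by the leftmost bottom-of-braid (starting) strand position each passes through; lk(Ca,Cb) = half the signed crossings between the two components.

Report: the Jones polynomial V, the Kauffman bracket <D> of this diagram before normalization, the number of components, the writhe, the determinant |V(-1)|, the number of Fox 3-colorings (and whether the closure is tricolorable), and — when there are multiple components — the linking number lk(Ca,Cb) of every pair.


Jones polynomial: V(t) = -t^-7 + t^-6 - t^-5 + t^-4 + t^-2
<D> = A^-10 + A^-2 - A^2 + A^6 - A^10; writhe -6
components 1, writhe -6 (6 crossings)
3-colorings: 3 of 3^6, det 5 — not tricolorable
note: |V(-1)| = 5: so not tricolorable, since 3 does not divide 5


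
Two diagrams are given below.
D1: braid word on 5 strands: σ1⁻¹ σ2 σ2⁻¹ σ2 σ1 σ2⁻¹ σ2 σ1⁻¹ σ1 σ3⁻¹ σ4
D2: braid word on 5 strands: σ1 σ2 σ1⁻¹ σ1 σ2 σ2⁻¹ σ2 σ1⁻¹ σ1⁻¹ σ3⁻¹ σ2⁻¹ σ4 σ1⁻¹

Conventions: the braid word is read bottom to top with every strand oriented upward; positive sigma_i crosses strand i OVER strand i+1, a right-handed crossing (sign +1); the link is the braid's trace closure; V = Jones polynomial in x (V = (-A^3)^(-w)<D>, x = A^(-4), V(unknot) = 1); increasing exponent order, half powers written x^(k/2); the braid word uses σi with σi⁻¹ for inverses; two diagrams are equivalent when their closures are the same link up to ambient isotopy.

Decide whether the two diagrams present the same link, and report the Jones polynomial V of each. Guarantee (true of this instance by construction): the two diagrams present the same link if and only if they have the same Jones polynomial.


equivalent: no
V(D1) = -x^(-1/2) - x^(1/2)  (w +1, c 11, <D> = A + A^5)
V(D2) = -x^(-5/2) - x^(-1/2)  (w -1, c 13, <D> = A^-1 + A^7)
why: 2 classes among 2 diagrams; unequal V(x) rules out equality


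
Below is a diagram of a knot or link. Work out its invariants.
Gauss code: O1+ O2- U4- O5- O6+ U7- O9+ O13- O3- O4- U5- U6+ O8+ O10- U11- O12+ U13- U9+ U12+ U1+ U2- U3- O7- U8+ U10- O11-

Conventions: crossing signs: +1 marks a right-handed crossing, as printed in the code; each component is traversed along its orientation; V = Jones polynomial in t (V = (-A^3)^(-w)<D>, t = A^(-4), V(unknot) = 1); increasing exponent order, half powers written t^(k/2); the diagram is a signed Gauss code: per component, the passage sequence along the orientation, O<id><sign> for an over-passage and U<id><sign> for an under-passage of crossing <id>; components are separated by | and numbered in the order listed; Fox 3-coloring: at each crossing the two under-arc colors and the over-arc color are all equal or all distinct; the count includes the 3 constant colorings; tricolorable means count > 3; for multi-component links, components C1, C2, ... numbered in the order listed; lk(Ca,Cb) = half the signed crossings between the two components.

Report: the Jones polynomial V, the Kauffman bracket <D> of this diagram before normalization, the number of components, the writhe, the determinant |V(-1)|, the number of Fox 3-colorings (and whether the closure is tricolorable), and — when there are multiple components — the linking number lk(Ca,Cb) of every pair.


V = -t^-4 + t^-3 + t^-1
<D> = -A^-5 - A^3 + A^7 (w = -3)
1 component over 13 crossings, w = -3
9 Fox colorings among 3^13, |V(-1)| = 3: tricolorable
why: |V(-1)| = 3: so tricolorable, since 3 divides 3


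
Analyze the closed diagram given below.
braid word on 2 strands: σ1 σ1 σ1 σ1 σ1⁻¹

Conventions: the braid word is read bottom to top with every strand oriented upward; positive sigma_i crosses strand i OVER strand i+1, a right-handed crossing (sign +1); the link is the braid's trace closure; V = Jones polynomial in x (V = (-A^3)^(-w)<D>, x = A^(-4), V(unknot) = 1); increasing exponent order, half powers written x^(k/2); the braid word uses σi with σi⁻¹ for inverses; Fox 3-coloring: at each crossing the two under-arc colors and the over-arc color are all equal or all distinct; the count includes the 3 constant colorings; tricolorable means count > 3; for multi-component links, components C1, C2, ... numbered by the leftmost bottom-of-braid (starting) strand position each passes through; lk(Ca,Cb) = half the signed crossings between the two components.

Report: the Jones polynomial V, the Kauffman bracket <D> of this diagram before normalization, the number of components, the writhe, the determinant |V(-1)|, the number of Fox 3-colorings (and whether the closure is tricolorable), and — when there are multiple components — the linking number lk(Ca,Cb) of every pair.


V(x) = x + x^3 - x^4
bracket: A^-7 - A^-3 - A^5, w = +3
1 component, writhe +3, over 5 crossings
det 3, colorings 9 of 3^5 — tricolorable
observation: |V(-1)| = 3: so tricolorable, since 3 divides 3


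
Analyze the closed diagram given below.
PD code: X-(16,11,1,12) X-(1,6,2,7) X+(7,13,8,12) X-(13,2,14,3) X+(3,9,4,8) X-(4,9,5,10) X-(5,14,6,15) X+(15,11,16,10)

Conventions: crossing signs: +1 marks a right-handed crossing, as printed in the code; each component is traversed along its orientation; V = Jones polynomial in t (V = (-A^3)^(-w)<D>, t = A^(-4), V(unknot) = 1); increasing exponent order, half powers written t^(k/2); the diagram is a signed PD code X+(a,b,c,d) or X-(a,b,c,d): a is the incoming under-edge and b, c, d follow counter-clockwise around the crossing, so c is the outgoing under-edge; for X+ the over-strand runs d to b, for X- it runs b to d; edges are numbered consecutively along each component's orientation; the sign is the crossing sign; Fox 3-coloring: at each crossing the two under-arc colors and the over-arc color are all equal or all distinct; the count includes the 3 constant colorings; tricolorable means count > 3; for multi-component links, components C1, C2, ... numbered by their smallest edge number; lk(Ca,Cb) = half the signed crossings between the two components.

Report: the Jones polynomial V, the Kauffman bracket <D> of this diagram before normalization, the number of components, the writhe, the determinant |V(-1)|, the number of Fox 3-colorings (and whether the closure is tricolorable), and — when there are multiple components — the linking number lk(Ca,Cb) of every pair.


Jones polynomial: V(t) = -t^-4 + t^-3 + t^-1
<D> = A^-2 + A^6 - A^10; writhe -2
components 1, writhe -2 (8 crossings)
3-colorings: 9 of 3^8, det 3 — tricolorable
note: |V(-1)| = 3: so tricolorable, since 3 divides 3


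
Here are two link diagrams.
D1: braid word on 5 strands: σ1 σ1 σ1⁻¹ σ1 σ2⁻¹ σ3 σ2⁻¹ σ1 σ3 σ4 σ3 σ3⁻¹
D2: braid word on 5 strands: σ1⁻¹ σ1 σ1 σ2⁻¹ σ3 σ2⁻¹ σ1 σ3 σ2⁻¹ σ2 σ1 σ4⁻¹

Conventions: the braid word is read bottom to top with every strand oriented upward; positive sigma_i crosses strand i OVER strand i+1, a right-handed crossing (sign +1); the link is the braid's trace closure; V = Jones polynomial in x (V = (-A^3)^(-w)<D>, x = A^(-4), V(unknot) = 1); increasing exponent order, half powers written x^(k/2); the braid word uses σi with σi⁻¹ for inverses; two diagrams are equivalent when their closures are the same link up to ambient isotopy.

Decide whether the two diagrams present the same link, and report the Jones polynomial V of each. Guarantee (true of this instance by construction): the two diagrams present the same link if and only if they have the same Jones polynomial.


equivalent: yes
V(D1) = x^-1 - 1 + 2x - 3x^2 + 3x^3 - 2x^4 + 2x^5 - x^6  (w +4, c 12, <D> = -A^-12 + 2A^-8 - 2A^-4 + 3 - 3A^4 + 2A^8 - A^12 + A^16)
V(D2) = x^-1 - 1 + 2x - 3x^2 + 3x^3 - 2x^4 + 2x^5 - x^6  [12 crossings, <D> = -A^-18 + 2A^-14 - 2A^-10 + 3A^-6 - 3A^-2 + 2A^2 - A^6 + A^10, w = +2]
key observation: Markov moves rewrite D1 (12 crossings) into D2 (12)


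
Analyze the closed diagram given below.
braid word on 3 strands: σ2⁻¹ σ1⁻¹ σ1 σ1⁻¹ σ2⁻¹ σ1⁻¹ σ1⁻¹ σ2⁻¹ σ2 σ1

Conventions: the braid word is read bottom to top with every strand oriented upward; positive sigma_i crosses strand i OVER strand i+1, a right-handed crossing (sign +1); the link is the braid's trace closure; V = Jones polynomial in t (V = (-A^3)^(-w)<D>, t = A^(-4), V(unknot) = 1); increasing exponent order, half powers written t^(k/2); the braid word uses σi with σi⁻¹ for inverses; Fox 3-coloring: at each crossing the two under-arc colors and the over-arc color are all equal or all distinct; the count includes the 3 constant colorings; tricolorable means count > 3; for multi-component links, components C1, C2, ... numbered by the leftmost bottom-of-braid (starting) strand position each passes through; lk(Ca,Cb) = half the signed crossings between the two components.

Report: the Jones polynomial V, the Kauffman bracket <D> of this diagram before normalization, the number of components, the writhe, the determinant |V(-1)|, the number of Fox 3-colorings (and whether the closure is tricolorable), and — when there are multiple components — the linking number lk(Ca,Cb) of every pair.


Jones polynomial: V(t) = -t^-4 + t^-3 + t^-1
<D> = A^-8 + 1 - A^4; writhe -4
components 1, writhe -4 (10 crossings)
3-colorings: 9 of 3^10, det 3 — tricolorable
note: inverse pairs cancel, leaving σ2⁻¹ σ1⁻¹ σ2⁻¹ σ1⁻¹


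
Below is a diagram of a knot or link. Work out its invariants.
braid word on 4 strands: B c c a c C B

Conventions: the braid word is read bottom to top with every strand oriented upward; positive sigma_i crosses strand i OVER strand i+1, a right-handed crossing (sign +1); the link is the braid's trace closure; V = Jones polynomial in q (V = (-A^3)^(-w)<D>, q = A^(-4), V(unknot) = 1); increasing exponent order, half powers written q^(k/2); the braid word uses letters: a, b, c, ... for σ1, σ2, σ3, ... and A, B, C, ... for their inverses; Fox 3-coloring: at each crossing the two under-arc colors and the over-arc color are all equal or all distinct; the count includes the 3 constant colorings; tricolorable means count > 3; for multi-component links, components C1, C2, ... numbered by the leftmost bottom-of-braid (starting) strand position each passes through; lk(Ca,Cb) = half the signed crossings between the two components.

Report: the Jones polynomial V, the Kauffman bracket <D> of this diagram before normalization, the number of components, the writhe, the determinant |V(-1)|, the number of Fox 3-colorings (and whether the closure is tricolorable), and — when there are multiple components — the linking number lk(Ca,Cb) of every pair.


V = q^-2 + 2 + q^2
<D> = -A^-5 - 2A^3 - A^11 (w = +1)
3 components over 7 crossings, w = +1
lk(C1,C2): -1
lk(C1,C3) = 0
linking number lk(C2,C3) = +1
3 Fox colorings among 3^7, |V(-1)| = 4: not tricolorable
why: V is palindromic (span 4, det 4): q -> 1/q fixes it; necessary, not sufficient, for amphichirality


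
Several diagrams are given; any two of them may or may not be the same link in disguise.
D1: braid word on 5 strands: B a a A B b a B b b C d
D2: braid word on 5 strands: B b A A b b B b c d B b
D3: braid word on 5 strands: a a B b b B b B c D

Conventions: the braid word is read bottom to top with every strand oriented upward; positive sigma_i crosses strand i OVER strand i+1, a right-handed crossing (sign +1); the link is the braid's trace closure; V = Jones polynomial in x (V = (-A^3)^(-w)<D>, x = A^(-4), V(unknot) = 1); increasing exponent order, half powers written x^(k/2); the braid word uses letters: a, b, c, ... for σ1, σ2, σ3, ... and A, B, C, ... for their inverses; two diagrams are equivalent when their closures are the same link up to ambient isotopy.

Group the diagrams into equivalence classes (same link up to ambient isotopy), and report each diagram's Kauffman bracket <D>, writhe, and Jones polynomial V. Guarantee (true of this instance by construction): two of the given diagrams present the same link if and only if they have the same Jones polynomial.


equivalence classes: {D1, D3} | {D2}
D1 (bracket A^-6 + A^-2 + A^2 + A^6; 12 crossings at w = +2): V = 1 + x + x^2 + x^3
V(D2) = x^-2 + 2 + x^2  (w +2, c 12, <D> = A^-2 + 2A^6 + A^14)
V(D3) = 1 + x + x^2 + x^3  (w +2, c 10, <D> = A^-6 + A^-2 + A^2 + A^6)
observation: comparing 3 Jones polynomials yields 2 groups


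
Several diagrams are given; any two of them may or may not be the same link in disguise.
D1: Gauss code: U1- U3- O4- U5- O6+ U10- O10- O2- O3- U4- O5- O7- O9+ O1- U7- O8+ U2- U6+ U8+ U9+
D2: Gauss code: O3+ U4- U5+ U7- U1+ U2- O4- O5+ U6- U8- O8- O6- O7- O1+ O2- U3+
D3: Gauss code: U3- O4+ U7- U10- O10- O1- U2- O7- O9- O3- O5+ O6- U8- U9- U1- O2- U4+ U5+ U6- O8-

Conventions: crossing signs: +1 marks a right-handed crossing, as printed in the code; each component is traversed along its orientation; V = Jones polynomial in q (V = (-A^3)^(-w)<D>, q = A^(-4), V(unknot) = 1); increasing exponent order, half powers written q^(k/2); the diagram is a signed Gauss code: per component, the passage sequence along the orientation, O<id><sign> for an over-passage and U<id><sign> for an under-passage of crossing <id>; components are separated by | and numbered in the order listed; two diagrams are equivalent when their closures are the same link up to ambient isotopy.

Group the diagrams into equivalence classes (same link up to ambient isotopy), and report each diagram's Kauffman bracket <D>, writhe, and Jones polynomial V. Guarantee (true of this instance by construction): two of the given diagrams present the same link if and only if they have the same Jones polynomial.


classes: {D1} | {D2} | {D3}
V(D1) = -q^-4 + q^-3 + q^-1  [10 crossings, <D> = A^-8 + 1 - A^4, w = -4]
D2 (bracket A^-6; 8 crossings at w = -2): V = 1
V(D3) = -q^-6 + q^-5 - q^-4 + 2q^-3 - q^-2 + q^-1  [10 crossings, <D> = A^-14 - A^-10 + 2A^-6 - A^-2 + A^2 - A^6, w = -6]
note: 3 values of V(q) split the 3 diagrams


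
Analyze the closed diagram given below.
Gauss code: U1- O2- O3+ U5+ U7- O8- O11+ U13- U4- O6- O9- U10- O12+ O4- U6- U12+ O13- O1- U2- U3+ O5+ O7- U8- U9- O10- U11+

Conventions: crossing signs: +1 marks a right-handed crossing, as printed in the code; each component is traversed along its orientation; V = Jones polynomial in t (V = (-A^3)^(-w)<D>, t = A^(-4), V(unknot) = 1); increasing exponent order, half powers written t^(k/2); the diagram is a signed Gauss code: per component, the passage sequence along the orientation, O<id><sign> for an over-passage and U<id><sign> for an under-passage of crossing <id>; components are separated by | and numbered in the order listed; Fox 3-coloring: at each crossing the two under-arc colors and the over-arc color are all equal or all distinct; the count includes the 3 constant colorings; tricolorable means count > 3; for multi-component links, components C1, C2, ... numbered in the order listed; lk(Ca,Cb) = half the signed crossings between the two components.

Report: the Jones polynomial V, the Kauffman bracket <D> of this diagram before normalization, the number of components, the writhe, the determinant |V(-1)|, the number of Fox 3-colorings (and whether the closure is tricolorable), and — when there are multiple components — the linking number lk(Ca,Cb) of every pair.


V = -t^-8 + t^-7 - t^-6 + 2t^-5 - 2t^-4 + 2t^-3 - t^-2 + t^-1
<D> = -A^-11 + A^-7 - 2A^-3 + 2A - 2A^5 + A^9 - A^13 + A^17 (w = -5)
1 component over 13 crossings, w = -5
3 Fox colorings among 3^13, |V(-1)| = 11: not tricolorable
why: w = -5 (over 13 crossings) is diagram-only; (-A^3)^(5) removes it from V


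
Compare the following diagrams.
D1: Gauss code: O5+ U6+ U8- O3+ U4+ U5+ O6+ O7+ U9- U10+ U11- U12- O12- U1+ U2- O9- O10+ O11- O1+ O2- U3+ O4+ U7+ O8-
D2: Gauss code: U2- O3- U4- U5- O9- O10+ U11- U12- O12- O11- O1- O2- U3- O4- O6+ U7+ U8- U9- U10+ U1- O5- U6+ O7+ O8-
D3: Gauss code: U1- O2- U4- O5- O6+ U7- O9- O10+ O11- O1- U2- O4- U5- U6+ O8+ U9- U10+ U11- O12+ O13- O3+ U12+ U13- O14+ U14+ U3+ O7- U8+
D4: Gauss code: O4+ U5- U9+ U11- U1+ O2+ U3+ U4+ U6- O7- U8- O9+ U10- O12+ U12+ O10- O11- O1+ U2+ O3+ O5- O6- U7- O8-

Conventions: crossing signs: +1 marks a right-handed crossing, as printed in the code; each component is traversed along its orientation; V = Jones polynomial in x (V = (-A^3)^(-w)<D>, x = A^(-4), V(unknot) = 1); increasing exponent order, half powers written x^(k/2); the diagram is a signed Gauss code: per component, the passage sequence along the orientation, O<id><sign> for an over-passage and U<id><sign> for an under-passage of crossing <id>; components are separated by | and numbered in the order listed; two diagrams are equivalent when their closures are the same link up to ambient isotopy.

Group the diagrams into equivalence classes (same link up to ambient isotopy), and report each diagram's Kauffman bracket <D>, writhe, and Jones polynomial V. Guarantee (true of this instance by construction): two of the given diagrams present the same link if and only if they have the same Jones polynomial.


equivalence classes: {D1} | {D2, D3} | {D4}
D1 (bracket -A^-18 + A^-14 - A^-10 + 2A^-6 - A^-2 + A^2; 12 crossings at w = +2): V = x - x^2 + 2x^3 - x^4 + x^5 - x^6
D2 (bracket A^-14 - A^-10 + 2A^-6 - A^-2 + A^2 - A^6; 12 crossings at w = -6): V = -x^-6 + x^-5 - x^-4 + 2x^-3 - x^-2 + x^-1
D3 (bracket A^-2 - A^2 + 2A^6 - A^10 + A^14 - A^18; 14 crossings at w = -2): V = -x^-6 + x^-5 - x^-4 + 2x^-3 - x^-2 + x^-1
V(D4) = -x^-3 + 2x^-2 - 2x^-1 + 3 - 2x + 2x^2 - x^3  (w 0, c 12, <D> = -A^-12 + 2A^-8 - 2A^-4 + 3 - 2A^4 + 2A^8 - A^12)
key observation: 3 classes among 4 diagrams; unequal V(x) rules out equality


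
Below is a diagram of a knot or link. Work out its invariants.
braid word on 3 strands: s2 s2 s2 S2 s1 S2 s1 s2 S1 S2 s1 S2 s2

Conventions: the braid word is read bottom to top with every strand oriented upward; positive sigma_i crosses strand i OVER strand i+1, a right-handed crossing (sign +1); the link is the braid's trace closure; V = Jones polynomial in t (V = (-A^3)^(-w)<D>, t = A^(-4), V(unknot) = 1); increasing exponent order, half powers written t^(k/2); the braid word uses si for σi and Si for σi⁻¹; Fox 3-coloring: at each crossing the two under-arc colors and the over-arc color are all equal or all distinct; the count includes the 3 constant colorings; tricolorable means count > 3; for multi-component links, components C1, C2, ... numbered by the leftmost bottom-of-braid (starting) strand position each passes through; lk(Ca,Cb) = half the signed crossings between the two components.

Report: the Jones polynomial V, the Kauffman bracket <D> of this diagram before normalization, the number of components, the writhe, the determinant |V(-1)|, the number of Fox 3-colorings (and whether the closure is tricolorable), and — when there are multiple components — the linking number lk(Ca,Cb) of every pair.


Jones polynomial: V(t) = -2t^(1/2) + t^(3/2) - 2t^(5/2) + t^(7/2) - t^(9/2) + t^(11/2)
<D> = -A^-13 + A^-9 - A^-5 + 2A^-1 - A^3 + 2A^7; writhe +3
components 2, writhe +3 (13 crossings)
linking number lk(C1,C2) = 0
3-colorings: 3 of 3^13, det 8 — not tricolorable
note: w = +3 (over 13 crossings) is diagram-only; (-A^3)^(-3) removes it from V


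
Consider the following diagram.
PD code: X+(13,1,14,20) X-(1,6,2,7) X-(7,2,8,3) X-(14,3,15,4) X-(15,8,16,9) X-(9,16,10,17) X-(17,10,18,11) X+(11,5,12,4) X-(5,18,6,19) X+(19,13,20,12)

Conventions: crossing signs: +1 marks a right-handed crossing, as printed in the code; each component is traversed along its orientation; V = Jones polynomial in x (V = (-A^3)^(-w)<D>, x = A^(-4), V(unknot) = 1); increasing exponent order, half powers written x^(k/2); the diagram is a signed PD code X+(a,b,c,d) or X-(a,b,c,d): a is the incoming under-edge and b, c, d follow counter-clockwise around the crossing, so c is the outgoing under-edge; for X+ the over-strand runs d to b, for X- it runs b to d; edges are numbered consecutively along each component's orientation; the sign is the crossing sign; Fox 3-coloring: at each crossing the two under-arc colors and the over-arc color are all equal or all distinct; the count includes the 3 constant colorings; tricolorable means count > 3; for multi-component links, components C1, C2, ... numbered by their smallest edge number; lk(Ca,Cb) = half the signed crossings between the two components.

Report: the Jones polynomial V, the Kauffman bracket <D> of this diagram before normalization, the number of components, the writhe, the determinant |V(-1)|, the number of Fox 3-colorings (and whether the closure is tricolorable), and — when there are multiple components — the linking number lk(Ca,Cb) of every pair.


Jones polynomial: V(x) = x^-7 - 2x^-6 + 2x^-5 - 3x^-4 + 3x^-3 - 2x^-2 + 2x^-1
<D> = 2A^-8 - 2A^-4 + 3 - 3A^4 + 2A^8 - 2A^12 + A^16; writhe -4
components 1, writhe -4 (10 crossings)
3-colorings: 9 of 3^10, det 15 — tricolorable
note: w = -4 shifts under R1 moves; the (-A^3)^(4) factor cancels that in V


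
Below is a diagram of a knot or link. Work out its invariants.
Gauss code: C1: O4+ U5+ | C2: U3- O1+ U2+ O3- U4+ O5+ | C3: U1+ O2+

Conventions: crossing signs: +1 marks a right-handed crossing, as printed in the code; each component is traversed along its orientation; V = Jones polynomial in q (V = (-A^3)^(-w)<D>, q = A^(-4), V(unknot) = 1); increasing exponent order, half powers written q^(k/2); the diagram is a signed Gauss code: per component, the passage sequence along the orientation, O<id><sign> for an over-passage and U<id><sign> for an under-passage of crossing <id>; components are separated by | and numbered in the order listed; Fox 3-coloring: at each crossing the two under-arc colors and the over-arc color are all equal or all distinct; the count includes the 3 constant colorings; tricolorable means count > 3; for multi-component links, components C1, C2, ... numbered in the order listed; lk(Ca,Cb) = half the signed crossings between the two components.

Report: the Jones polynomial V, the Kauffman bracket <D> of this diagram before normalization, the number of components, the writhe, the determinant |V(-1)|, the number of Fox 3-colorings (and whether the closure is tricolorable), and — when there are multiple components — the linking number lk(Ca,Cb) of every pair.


V = q + 2q^3 + q^5
<D> = -A^-11 - 2A^-3 - A^5 (w = +3)
3 components over 5 crossings, w = +3
lk(C1,C2): +1
lk(C1,C3) = 0
linking number lk(C2,C3) = +1
3 Fox colorings among 3^5, |V(-1)| = 4: not tricolorable
why: the span of V is 4, within the link bound 5 + 3 - 1


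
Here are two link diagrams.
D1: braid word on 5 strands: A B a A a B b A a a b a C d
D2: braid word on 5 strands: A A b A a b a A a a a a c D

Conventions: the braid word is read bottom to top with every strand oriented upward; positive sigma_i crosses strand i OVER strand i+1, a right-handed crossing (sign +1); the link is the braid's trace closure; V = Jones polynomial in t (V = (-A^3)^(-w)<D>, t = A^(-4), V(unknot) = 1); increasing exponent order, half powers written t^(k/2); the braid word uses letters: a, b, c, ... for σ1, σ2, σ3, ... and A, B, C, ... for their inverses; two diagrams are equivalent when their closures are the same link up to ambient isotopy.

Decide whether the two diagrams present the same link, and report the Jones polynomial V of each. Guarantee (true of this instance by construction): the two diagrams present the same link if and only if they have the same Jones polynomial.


equivalent: no
V(D1) = 1 + t + t^2 + t^3  (w +2, c 14, <D> = A^-6 + A^-2 + A^2 + A^6)
V(D2) = t + 2t^3 + t^5  [14 crossings, <D> = A^-8 + 2 + A^8, w = +4]
key observation: comparing 2 Jones polynomials yields 2 groups


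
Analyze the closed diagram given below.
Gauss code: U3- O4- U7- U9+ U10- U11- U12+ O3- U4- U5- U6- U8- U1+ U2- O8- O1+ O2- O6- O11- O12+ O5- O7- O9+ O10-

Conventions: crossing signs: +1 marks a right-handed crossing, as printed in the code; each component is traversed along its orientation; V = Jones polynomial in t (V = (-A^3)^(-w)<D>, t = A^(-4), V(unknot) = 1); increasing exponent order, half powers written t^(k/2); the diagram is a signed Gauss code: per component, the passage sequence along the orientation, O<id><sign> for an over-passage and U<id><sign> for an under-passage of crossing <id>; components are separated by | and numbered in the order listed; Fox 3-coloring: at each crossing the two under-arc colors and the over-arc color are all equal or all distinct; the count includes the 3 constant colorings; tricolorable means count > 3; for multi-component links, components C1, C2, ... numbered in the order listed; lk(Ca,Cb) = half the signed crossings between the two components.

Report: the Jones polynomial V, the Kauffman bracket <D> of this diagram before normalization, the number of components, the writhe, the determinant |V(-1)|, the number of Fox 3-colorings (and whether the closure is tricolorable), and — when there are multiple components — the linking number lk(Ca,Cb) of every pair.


V = -t^-4 + t^-3 + t^-1
<D> = A^-14 + A^-6 - A^-2 (w = -6)
1 component over 12 crossings, w = -6
9 Fox colorings among 3^12, |V(-1)| = 3: tricolorable
why: w = -6 shifts under R1 moves; the (-A^3)^(6) factor cancels that in V


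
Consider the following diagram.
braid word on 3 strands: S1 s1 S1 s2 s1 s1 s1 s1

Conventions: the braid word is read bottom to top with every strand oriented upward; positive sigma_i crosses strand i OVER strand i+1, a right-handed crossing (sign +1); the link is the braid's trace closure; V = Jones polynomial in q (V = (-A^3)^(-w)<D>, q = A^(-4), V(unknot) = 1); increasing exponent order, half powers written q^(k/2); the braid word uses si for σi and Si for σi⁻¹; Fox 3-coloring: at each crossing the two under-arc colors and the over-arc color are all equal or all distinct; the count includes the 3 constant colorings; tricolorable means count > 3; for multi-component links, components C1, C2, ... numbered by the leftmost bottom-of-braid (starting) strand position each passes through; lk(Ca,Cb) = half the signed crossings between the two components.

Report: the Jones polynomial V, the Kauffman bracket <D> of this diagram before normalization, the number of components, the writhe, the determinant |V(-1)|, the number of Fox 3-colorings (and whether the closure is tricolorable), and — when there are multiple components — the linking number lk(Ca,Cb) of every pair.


V(q) = q + q^3 - q^4
bracket: -A^-4 + 1 + A^8, w = +4
1 component, writhe +4, over 8 crossings
det 3, colorings 9 of 3^8 — tricolorable
observation: the word shrinks to σ1⁻¹ σ2 σ1 σ1 σ1 σ1 after cancelling


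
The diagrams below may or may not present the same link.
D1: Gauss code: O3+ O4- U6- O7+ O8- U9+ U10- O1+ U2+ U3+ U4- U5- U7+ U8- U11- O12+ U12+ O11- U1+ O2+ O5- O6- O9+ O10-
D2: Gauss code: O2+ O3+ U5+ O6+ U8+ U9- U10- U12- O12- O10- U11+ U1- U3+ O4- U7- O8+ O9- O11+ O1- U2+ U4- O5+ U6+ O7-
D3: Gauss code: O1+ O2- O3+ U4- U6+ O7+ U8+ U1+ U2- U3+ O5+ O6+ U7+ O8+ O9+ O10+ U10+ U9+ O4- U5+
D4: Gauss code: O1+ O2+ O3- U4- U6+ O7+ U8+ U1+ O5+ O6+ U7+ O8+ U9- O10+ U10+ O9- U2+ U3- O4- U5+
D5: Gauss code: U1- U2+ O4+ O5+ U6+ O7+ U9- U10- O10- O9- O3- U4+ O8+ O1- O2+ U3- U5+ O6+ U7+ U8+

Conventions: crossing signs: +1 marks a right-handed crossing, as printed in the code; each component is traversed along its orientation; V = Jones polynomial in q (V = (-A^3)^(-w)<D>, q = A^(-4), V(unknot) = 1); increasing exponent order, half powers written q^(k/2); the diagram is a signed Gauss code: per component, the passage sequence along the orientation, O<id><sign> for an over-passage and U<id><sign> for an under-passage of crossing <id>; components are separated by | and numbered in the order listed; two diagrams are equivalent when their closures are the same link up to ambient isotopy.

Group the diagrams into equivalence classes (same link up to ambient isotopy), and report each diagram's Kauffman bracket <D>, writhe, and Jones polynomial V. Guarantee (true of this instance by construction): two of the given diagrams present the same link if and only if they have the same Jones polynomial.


grouping into links: {D1} | {D2} | {D3, D4, D5}
V(D1) = 1  (w 0, c 12, <D> = 1)
D2 (bracket -A^-16 + A^-12 + A^-4; 12 crossings at w = 0): V = q + q^3 - q^4
V(D3) = q - q^2 + 2q^3 - q^4 + q^5 - q^6  [10 crossings, <D> = -A^-6 + A^-2 - A^2 + 2A^6 - A^10 + A^14, w = +6]
D4 (bracket -A^-12 + A^-8 - A^-4 + 2 - A^4 + A^8; 10 crossings at w = +4): V = q - q^2 + 2q^3 - q^4 + q^5 - q^6
D5 (bracket -A^-18 + A^-14 - A^-10 + 2A^-6 - A^-2 + A^2; 10 crossings at w = +2): V = q - q^2 + 2q^3 - q^4 + q^5 - q^6
why: V(q) takes 3 values over 5 diagrams, fixing the grouping


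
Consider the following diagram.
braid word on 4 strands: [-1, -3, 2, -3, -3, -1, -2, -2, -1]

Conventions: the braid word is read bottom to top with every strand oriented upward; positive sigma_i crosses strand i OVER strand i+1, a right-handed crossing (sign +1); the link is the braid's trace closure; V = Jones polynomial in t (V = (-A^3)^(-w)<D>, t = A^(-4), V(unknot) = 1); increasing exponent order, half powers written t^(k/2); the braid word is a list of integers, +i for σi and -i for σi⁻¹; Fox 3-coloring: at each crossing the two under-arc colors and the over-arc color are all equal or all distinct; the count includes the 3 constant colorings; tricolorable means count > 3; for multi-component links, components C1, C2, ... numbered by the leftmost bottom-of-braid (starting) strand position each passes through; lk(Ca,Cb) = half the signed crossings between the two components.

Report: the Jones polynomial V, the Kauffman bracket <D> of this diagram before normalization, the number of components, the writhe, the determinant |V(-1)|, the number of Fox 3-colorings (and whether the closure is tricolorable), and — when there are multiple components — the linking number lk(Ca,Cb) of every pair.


Jones polynomial: V(t) = t^-10 - 3t^-9 + 4t^-8 - 6t^-7 + 6t^-6 - 5t^-5 + 5t^-4 - 2t^-3 + t^-2
<D> = -A^-13 + 2A^-9 - 5A^-5 + 5A^-1 - 6A^3 + 6A^7 - 4A^11 + 3A^15 - A^19; writhe -7
components 1, writhe -7 (9 crossings)
3-colorings: 9 of 3^9, det 33 — tricolorable
note: w = -7 shifts under R1 moves; the (-A^3)^(7) factor cancels that in V


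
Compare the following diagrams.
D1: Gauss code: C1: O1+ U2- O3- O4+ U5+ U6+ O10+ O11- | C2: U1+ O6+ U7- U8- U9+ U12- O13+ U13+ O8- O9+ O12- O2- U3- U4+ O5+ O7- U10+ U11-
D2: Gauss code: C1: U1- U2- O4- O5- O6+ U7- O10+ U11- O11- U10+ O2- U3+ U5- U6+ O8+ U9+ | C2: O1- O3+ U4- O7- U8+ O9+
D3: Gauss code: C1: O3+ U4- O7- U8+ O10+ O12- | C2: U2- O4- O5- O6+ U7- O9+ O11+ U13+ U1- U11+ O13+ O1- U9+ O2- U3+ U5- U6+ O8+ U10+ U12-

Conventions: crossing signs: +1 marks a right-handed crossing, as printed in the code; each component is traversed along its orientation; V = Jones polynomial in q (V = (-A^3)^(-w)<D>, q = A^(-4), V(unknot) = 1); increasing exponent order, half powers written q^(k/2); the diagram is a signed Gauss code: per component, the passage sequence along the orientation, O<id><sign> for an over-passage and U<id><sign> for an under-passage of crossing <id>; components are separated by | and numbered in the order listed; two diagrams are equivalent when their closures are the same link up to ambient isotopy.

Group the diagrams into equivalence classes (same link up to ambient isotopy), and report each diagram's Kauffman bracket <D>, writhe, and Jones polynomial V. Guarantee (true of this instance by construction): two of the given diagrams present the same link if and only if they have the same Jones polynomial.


grouping into links: {D1} | {D2, D3}
V(D1) = -q^(1/2) - q^(5/2)  (w +1, c 13, <D> = A^-7 + A)
V(D2) = q^(-7/2) - 2q^(-5/2) + q^(-3/2) - 2q^(-1/2) + q^(1/2) - q^(3/2)  [11 crossings, <D> = A^-9 - A^-5 + 2A^-1 - A^3 + 2A^7 - A^11, w = -1]
V(D3) = q^(-7/2) - 2q^(-5/2) + q^(-3/2) - 2q^(-1/2) + q^(1/2) - q^(3/2)  (w +1, c 13, <D> = A^-3 - A + 2A^5 - A^9 + 2A^13 - A^17)
key observation: comparing 3 Jones polynomials yields 2 groups


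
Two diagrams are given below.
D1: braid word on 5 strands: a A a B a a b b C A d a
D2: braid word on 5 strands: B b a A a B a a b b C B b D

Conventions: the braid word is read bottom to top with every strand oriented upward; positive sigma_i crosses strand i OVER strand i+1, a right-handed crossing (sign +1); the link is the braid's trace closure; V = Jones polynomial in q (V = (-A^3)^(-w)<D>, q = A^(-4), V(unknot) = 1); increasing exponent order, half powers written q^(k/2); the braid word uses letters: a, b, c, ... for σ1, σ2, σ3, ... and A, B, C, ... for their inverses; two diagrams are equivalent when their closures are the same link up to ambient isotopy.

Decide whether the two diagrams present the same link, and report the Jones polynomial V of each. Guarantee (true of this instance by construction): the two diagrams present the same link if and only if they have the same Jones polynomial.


equivalent: yes
V(D1) = q - q^2 + 2q^3 - q^4 + q^5 - q^6  (w +4, c 12, <D> = -A^-12 + A^-8 - A^-4 + 2 - A^4 + A^8)
V(D2) = q - q^2 + 2q^3 - q^4 + q^5 - q^6  [14 crossings, <D> = -A^-18 + A^-14 - A^-10 + 2A^-6 - A^-2 + A^2, w = +2]
key observation: Markov moves rewrite D1 (12 crossings) into D2 (14)


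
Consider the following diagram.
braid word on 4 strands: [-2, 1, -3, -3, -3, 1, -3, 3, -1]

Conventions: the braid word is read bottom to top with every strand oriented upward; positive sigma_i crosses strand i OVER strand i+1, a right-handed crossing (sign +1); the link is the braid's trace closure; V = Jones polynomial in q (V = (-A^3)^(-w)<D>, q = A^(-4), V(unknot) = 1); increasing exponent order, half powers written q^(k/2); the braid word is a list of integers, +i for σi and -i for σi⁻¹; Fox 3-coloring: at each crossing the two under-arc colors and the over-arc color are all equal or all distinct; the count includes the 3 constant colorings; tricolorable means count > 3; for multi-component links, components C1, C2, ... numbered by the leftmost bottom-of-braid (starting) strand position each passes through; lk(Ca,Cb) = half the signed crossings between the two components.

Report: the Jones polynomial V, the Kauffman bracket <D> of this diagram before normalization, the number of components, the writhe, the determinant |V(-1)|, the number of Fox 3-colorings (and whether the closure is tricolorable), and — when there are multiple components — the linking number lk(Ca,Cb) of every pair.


V(q) = -q^-4 + q^-3 + q^-1
bracket: -A^-5 - A^3 + A^7, w = -3
1 component, writhe -3, over 9 crossings
det 3, colorings 9 of 3^9 — tricolorable
observation: the word shrinks to σ2⁻¹ σ1 σ3⁻¹ σ3⁻¹ σ3⁻¹ after cancelling
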